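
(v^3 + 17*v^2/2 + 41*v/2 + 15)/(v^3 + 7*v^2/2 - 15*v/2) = (2*v^2 + 7*v + 6)/(v*(2*v - 3))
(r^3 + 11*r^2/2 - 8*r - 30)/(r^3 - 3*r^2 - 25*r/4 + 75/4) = 2*(r^2 + 8*r + 12)/(2*r^2 - r - 15)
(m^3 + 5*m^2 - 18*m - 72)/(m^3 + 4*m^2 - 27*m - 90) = (m - 4)/(m - 5)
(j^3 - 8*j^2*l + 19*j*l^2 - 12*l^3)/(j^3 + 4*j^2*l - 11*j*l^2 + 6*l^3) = (j^2 - 7*j*l + 12*l^2)/(j^2 + 5*j*l - 6*l^2)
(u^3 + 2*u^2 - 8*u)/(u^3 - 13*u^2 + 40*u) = (u^2 + 2*u - 8)/(u^2 - 13*u + 40)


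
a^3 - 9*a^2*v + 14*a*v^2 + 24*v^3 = (a - 6*v)*(a - 4*v)*(a + v)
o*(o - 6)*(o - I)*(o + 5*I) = o^4 - 6*o^3 + 4*I*o^3 + 5*o^2 - 24*I*o^2 - 30*o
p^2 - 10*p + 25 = (p - 5)^2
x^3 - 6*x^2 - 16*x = x*(x - 8)*(x + 2)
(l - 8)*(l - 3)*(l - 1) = l^3 - 12*l^2 + 35*l - 24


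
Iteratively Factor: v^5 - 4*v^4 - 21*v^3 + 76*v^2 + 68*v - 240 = (v - 3)*(v^4 - v^3 - 24*v^2 + 4*v + 80) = (v - 3)*(v - 2)*(v^3 + v^2 - 22*v - 40) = (v - 3)*(v - 2)*(v + 4)*(v^2 - 3*v - 10) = (v - 5)*(v - 3)*(v - 2)*(v + 4)*(v + 2)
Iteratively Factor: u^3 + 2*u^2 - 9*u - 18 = (u + 2)*(u^2 - 9) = (u - 3)*(u + 2)*(u + 3)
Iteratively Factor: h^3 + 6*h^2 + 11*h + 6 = (h + 1)*(h^2 + 5*h + 6) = (h + 1)*(h + 2)*(h + 3)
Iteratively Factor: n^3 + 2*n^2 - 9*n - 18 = (n + 3)*(n^2 - n - 6) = (n - 3)*(n + 3)*(n + 2)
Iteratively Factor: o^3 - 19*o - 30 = (o - 5)*(o^2 + 5*o + 6) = (o - 5)*(o + 3)*(o + 2)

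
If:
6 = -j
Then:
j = -6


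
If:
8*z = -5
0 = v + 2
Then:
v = -2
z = -5/8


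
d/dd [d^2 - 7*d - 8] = 2*d - 7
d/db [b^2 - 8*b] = 2*b - 8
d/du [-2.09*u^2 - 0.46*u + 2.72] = -4.18*u - 0.46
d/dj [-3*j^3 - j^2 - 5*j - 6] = -9*j^2 - 2*j - 5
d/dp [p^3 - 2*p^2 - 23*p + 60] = 3*p^2 - 4*p - 23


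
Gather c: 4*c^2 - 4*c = 4*c^2 - 4*c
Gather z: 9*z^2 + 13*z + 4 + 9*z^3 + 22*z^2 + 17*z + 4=9*z^3 + 31*z^2 + 30*z + 8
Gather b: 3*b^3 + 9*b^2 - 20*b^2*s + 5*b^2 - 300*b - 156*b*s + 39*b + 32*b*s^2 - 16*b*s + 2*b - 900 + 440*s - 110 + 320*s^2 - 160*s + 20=3*b^3 + b^2*(14 - 20*s) + b*(32*s^2 - 172*s - 259) + 320*s^2 + 280*s - 990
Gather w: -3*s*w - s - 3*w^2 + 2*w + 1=-s - 3*w^2 + w*(2 - 3*s) + 1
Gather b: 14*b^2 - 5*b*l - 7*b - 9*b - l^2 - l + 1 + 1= 14*b^2 + b*(-5*l - 16) - l^2 - l + 2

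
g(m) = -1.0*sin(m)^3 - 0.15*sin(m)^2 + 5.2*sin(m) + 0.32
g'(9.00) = -4.16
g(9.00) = 2.37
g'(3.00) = -5.05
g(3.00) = 1.05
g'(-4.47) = -0.50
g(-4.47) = 4.31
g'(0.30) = 4.63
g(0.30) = 1.82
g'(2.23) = -1.89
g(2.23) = 3.84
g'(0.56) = 3.55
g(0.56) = 2.89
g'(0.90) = 1.94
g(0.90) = 3.82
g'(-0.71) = 3.13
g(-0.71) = -2.86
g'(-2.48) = -3.35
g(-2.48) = -2.70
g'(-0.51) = 4.04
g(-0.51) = -2.14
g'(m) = -3.0*sin(m)^2*cos(m) - 0.3*sin(m)*cos(m) + 5.2*cos(m)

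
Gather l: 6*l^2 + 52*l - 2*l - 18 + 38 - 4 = 6*l^2 + 50*l + 16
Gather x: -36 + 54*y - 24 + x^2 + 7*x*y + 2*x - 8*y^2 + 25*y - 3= x^2 + x*(7*y + 2) - 8*y^2 + 79*y - 63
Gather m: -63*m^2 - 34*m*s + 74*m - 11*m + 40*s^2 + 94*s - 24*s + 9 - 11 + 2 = -63*m^2 + m*(63 - 34*s) + 40*s^2 + 70*s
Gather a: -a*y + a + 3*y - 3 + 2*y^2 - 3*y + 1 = a*(1 - y) + 2*y^2 - 2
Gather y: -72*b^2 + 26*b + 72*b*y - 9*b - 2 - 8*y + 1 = -72*b^2 + 17*b + y*(72*b - 8) - 1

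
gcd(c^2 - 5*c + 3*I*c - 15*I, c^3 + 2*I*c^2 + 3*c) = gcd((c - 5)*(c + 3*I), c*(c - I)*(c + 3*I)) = c + 3*I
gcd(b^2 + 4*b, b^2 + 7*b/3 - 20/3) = b + 4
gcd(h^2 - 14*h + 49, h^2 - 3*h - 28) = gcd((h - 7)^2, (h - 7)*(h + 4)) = h - 7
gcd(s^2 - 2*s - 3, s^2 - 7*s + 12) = s - 3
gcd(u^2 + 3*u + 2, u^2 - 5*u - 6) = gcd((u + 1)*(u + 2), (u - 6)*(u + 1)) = u + 1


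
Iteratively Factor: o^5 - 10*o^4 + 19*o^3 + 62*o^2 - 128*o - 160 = (o - 4)*(o^4 - 6*o^3 - 5*o^2 + 42*o + 40) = (o - 4)*(o + 1)*(o^3 - 7*o^2 + 2*o + 40) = (o - 5)*(o - 4)*(o + 1)*(o^2 - 2*o - 8) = (o - 5)*(o - 4)*(o + 1)*(o + 2)*(o - 4)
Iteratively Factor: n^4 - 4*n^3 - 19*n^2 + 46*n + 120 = (n - 5)*(n^3 + n^2 - 14*n - 24) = (n - 5)*(n + 3)*(n^2 - 2*n - 8) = (n - 5)*(n - 4)*(n + 3)*(n + 2)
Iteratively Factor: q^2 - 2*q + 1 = (q - 1)*(q - 1)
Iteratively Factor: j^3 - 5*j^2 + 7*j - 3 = (j - 1)*(j^2 - 4*j + 3) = (j - 1)^2*(j - 3)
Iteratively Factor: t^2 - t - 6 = (t - 3)*(t + 2)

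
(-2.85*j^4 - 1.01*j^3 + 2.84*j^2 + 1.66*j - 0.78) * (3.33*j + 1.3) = -9.4905*j^5 - 7.0683*j^4 + 8.1442*j^3 + 9.2198*j^2 - 0.4394*j - 1.014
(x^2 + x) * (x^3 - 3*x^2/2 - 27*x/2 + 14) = x^5 - x^4/2 - 15*x^3 + x^2/2 + 14*x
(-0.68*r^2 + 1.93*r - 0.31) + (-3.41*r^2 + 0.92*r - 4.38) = -4.09*r^2 + 2.85*r - 4.69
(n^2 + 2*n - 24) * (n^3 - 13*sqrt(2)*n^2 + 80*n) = n^5 - 13*sqrt(2)*n^4 + 2*n^4 - 26*sqrt(2)*n^3 + 56*n^3 + 160*n^2 + 312*sqrt(2)*n^2 - 1920*n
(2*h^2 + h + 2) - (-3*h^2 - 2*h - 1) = 5*h^2 + 3*h + 3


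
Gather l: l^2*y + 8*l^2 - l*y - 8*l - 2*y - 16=l^2*(y + 8) + l*(-y - 8) - 2*y - 16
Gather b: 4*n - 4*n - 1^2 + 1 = 0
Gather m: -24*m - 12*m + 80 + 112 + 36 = 228 - 36*m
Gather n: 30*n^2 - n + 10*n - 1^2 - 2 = 30*n^2 + 9*n - 3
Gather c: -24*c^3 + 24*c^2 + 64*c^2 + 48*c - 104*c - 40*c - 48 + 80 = -24*c^3 + 88*c^2 - 96*c + 32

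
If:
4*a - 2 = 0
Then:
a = 1/2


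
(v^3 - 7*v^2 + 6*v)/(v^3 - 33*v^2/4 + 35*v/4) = 4*(v^2 - 7*v + 6)/(4*v^2 - 33*v + 35)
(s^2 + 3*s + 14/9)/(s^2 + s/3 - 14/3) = (s + 2/3)/(s - 2)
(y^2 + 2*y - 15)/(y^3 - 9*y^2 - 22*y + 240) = (y - 3)/(y^2 - 14*y + 48)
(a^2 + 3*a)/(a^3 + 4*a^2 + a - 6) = a/(a^2 + a - 2)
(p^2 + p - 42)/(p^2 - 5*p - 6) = (p + 7)/(p + 1)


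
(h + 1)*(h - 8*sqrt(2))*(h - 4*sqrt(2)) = h^3 - 12*sqrt(2)*h^2 + h^2 - 12*sqrt(2)*h + 64*h + 64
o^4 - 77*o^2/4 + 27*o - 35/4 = (o - 7/2)*(o - 1)*(o - 1/2)*(o + 5)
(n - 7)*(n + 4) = n^2 - 3*n - 28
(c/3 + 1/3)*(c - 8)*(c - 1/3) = c^3/3 - 22*c^2/9 - 17*c/9 + 8/9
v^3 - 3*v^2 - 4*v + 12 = (v - 3)*(v - 2)*(v + 2)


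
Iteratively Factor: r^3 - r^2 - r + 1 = (r - 1)*(r^2 - 1) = (r - 1)^2*(r + 1)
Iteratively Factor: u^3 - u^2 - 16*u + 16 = (u + 4)*(u^2 - 5*u + 4) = (u - 1)*(u + 4)*(u - 4)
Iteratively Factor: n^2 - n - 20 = (n - 5)*(n + 4)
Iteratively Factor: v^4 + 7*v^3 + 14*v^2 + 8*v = (v + 1)*(v^3 + 6*v^2 + 8*v) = (v + 1)*(v + 2)*(v^2 + 4*v) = v*(v + 1)*(v + 2)*(v + 4)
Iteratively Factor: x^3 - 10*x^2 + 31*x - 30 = (x - 2)*(x^2 - 8*x + 15) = (x - 3)*(x - 2)*(x - 5)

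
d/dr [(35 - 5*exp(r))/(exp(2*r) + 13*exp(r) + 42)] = 5*((exp(r) - 7)*(2*exp(r) + 13) - exp(2*r) - 13*exp(r) - 42)*exp(r)/(exp(2*r) + 13*exp(r) + 42)^2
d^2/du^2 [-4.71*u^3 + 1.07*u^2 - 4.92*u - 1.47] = 2.14 - 28.26*u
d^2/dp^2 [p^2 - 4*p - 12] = 2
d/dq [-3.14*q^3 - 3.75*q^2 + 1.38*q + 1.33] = -9.42*q^2 - 7.5*q + 1.38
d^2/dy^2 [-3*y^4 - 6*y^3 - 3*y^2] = -36*y^2 - 36*y - 6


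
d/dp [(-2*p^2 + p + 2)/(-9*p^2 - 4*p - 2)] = (17*p^2 + 44*p + 6)/(81*p^4 + 72*p^3 + 52*p^2 + 16*p + 4)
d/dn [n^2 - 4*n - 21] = 2*n - 4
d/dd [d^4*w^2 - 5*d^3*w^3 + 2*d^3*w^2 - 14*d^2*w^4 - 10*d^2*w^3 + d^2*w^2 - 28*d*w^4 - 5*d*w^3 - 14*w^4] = w^2*(4*d^3 - 15*d^2*w + 6*d^2 - 28*d*w^2 - 20*d*w + 2*d - 28*w^2 - 5*w)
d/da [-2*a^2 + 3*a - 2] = 3 - 4*a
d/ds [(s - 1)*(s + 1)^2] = (s + 1)*(3*s - 1)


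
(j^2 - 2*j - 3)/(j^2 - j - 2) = (j - 3)/(j - 2)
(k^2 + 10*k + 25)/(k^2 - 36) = (k^2 + 10*k + 25)/(k^2 - 36)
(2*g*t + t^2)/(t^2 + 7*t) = (2*g + t)/(t + 7)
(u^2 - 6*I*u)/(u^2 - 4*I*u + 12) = u/(u + 2*I)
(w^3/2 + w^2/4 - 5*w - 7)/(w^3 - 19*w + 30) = (2*w^3 + w^2 - 20*w - 28)/(4*(w^3 - 19*w + 30))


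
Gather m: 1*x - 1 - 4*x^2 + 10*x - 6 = -4*x^2 + 11*x - 7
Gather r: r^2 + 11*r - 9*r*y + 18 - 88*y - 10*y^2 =r^2 + r*(11 - 9*y) - 10*y^2 - 88*y + 18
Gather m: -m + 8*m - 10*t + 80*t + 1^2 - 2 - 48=7*m + 70*t - 49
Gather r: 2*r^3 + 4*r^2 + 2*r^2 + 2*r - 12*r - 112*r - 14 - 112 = 2*r^3 + 6*r^2 - 122*r - 126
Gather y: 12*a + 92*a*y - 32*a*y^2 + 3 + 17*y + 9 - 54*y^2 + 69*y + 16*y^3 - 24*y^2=12*a + 16*y^3 + y^2*(-32*a - 78) + y*(92*a + 86) + 12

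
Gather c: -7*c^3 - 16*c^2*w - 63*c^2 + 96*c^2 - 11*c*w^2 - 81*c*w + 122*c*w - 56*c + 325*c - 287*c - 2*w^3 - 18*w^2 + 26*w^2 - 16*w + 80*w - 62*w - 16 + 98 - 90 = -7*c^3 + c^2*(33 - 16*w) + c*(-11*w^2 + 41*w - 18) - 2*w^3 + 8*w^2 + 2*w - 8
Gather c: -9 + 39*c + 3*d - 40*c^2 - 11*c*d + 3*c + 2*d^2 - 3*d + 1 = -40*c^2 + c*(42 - 11*d) + 2*d^2 - 8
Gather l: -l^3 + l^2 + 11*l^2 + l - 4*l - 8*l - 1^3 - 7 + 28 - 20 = -l^3 + 12*l^2 - 11*l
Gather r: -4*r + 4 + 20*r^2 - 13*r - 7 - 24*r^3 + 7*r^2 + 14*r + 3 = -24*r^3 + 27*r^2 - 3*r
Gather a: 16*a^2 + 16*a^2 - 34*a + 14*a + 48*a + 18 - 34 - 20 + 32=32*a^2 + 28*a - 4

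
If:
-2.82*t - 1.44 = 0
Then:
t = -0.51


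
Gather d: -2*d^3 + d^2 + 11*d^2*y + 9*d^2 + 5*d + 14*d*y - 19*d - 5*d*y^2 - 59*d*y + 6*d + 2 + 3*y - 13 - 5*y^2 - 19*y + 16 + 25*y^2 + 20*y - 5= -2*d^3 + d^2*(11*y + 10) + d*(-5*y^2 - 45*y - 8) + 20*y^2 + 4*y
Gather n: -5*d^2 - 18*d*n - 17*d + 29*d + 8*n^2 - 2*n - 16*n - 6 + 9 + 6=-5*d^2 + 12*d + 8*n^2 + n*(-18*d - 18) + 9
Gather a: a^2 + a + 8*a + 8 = a^2 + 9*a + 8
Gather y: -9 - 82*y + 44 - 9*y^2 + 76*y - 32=-9*y^2 - 6*y + 3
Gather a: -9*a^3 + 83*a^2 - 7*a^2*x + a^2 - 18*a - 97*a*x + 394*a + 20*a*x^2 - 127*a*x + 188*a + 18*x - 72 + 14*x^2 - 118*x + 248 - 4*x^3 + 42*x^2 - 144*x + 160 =-9*a^3 + a^2*(84 - 7*x) + a*(20*x^2 - 224*x + 564) - 4*x^3 + 56*x^2 - 244*x + 336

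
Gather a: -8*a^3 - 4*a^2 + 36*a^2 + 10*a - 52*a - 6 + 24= -8*a^3 + 32*a^2 - 42*a + 18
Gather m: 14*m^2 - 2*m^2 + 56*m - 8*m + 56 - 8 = 12*m^2 + 48*m + 48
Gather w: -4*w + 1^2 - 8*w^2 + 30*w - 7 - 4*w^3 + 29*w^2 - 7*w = -4*w^3 + 21*w^2 + 19*w - 6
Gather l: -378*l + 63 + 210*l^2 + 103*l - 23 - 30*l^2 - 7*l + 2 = 180*l^2 - 282*l + 42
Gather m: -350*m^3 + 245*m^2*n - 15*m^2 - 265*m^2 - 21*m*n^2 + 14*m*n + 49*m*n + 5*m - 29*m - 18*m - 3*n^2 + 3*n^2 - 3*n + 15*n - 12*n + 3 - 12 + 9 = -350*m^3 + m^2*(245*n - 280) + m*(-21*n^2 + 63*n - 42)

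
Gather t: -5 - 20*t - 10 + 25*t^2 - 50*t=25*t^2 - 70*t - 15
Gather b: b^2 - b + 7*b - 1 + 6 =b^2 + 6*b + 5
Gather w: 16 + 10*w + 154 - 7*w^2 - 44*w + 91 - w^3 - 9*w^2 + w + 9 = -w^3 - 16*w^2 - 33*w + 270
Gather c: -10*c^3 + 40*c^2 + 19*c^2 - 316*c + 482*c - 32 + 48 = -10*c^3 + 59*c^2 + 166*c + 16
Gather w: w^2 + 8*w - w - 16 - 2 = w^2 + 7*w - 18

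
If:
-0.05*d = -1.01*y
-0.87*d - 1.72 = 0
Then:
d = -1.98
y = -0.10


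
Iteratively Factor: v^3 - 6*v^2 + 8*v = (v - 4)*(v^2 - 2*v) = v*(v - 4)*(v - 2)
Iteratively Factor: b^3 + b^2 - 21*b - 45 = (b + 3)*(b^2 - 2*b - 15) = (b - 5)*(b + 3)*(b + 3)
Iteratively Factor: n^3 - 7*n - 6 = (n + 2)*(n^2 - 2*n - 3) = (n + 1)*(n + 2)*(n - 3)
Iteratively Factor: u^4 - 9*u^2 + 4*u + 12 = (u + 1)*(u^3 - u^2 - 8*u + 12) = (u - 2)*(u + 1)*(u^2 + u - 6) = (u - 2)*(u + 1)*(u + 3)*(u - 2)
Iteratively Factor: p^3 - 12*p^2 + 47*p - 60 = (p - 3)*(p^2 - 9*p + 20) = (p - 4)*(p - 3)*(p - 5)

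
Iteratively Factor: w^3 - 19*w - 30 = (w - 5)*(w^2 + 5*w + 6) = (w - 5)*(w + 2)*(w + 3)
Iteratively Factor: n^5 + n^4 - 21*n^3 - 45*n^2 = (n)*(n^4 + n^3 - 21*n^2 - 45*n) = n^2*(n^3 + n^2 - 21*n - 45) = n^2*(n - 5)*(n^2 + 6*n + 9) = n^2*(n - 5)*(n + 3)*(n + 3)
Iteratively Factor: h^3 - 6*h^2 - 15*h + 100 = (h - 5)*(h^2 - h - 20) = (h - 5)*(h + 4)*(h - 5)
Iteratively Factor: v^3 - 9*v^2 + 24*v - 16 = (v - 4)*(v^2 - 5*v + 4) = (v - 4)^2*(v - 1)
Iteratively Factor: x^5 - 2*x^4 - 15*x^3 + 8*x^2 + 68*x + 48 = (x - 4)*(x^4 + 2*x^3 - 7*x^2 - 20*x - 12) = (x - 4)*(x + 2)*(x^3 - 7*x - 6) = (x - 4)*(x - 3)*(x + 2)*(x^2 + 3*x + 2) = (x - 4)*(x - 3)*(x + 1)*(x + 2)*(x + 2)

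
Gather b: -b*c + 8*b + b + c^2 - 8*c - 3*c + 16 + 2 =b*(9 - c) + c^2 - 11*c + 18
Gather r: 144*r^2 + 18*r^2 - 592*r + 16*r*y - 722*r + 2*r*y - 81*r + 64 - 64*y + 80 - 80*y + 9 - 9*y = 162*r^2 + r*(18*y - 1395) - 153*y + 153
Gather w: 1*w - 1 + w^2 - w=w^2 - 1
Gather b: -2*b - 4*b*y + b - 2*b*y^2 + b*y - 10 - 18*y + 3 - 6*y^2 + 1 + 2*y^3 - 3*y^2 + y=b*(-2*y^2 - 3*y - 1) + 2*y^3 - 9*y^2 - 17*y - 6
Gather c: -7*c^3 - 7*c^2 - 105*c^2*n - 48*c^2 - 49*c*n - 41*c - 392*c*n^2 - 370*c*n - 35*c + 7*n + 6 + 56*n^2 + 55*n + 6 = -7*c^3 + c^2*(-105*n - 55) + c*(-392*n^2 - 419*n - 76) + 56*n^2 + 62*n + 12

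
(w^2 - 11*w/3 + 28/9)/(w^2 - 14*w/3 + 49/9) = (3*w - 4)/(3*w - 7)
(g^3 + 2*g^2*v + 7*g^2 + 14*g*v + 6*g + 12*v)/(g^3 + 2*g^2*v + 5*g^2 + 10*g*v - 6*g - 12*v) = (g + 1)/(g - 1)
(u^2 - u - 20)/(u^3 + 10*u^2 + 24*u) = (u - 5)/(u*(u + 6))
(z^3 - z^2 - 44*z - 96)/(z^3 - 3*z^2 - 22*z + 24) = (z^2 - 5*z - 24)/(z^2 - 7*z + 6)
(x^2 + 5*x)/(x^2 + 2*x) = (x + 5)/(x + 2)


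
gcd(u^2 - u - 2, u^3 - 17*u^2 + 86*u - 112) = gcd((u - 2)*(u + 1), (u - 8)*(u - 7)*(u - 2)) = u - 2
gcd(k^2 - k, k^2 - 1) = k - 1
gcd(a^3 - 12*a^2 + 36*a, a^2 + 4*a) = a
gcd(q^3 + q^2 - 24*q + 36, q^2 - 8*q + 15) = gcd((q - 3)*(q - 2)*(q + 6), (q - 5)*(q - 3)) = q - 3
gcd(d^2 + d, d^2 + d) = d^2 + d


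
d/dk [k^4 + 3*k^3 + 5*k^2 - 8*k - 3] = 4*k^3 + 9*k^2 + 10*k - 8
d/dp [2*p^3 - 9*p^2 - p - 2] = 6*p^2 - 18*p - 1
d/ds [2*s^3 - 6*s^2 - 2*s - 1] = 6*s^2 - 12*s - 2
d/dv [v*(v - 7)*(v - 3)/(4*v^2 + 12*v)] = (v^2 + 6*v - 51)/(4*(v^2 + 6*v + 9))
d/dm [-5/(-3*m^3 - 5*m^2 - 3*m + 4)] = 5*(-9*m^2 - 10*m - 3)/(3*m^3 + 5*m^2 + 3*m - 4)^2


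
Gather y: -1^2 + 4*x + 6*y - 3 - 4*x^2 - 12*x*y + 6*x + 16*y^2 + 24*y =-4*x^2 + 10*x + 16*y^2 + y*(30 - 12*x) - 4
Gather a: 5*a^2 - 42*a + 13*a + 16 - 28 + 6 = 5*a^2 - 29*a - 6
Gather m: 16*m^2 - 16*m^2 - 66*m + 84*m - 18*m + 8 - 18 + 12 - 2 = 0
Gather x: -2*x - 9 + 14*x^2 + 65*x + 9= 14*x^2 + 63*x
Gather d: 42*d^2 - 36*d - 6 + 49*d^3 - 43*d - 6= 49*d^3 + 42*d^2 - 79*d - 12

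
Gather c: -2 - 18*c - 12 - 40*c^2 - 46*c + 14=-40*c^2 - 64*c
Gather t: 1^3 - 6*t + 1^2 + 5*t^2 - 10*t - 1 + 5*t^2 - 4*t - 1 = 10*t^2 - 20*t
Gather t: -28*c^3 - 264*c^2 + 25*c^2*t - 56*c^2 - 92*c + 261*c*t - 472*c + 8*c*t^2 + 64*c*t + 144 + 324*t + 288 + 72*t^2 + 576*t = -28*c^3 - 320*c^2 - 564*c + t^2*(8*c + 72) + t*(25*c^2 + 325*c + 900) + 432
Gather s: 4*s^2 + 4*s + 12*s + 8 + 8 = 4*s^2 + 16*s + 16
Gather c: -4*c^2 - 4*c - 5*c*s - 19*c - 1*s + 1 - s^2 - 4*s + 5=-4*c^2 + c*(-5*s - 23) - s^2 - 5*s + 6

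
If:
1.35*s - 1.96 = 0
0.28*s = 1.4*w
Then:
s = 1.45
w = 0.29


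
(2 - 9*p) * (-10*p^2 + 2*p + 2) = 90*p^3 - 38*p^2 - 14*p + 4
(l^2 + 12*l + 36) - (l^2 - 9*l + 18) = 21*l + 18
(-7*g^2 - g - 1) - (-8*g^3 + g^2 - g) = 8*g^3 - 8*g^2 - 1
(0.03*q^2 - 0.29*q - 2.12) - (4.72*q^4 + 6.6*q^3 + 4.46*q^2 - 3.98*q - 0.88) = -4.72*q^4 - 6.6*q^3 - 4.43*q^2 + 3.69*q - 1.24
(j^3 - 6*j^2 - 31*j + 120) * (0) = 0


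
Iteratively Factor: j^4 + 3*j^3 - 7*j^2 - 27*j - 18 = (j + 2)*(j^3 + j^2 - 9*j - 9) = (j - 3)*(j + 2)*(j^2 + 4*j + 3) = (j - 3)*(j + 1)*(j + 2)*(j + 3)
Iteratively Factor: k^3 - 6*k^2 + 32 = (k + 2)*(k^2 - 8*k + 16) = (k - 4)*(k + 2)*(k - 4)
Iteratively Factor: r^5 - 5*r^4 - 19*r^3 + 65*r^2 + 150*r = (r + 3)*(r^4 - 8*r^3 + 5*r^2 + 50*r) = r*(r + 3)*(r^3 - 8*r^2 + 5*r + 50) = r*(r - 5)*(r + 3)*(r^2 - 3*r - 10) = r*(r - 5)^2*(r + 3)*(r + 2)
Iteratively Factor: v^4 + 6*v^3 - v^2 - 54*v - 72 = (v + 3)*(v^3 + 3*v^2 - 10*v - 24) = (v + 3)*(v + 4)*(v^2 - v - 6) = (v + 2)*(v + 3)*(v + 4)*(v - 3)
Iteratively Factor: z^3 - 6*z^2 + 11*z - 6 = (z - 2)*(z^2 - 4*z + 3) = (z - 3)*(z - 2)*(z - 1)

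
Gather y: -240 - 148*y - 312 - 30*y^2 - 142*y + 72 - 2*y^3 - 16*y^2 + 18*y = -2*y^3 - 46*y^2 - 272*y - 480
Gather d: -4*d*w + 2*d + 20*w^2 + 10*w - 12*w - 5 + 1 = d*(2 - 4*w) + 20*w^2 - 2*w - 4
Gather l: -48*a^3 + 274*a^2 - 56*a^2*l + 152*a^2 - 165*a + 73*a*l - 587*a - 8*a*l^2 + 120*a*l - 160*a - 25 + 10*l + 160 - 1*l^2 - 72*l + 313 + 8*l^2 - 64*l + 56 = -48*a^3 + 426*a^2 - 912*a + l^2*(7 - 8*a) + l*(-56*a^2 + 193*a - 126) + 504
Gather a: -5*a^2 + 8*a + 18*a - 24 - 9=-5*a^2 + 26*a - 33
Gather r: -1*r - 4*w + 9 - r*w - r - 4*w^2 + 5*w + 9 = r*(-w - 2) - 4*w^2 + w + 18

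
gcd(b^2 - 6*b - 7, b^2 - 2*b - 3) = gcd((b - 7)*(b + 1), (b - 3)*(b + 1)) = b + 1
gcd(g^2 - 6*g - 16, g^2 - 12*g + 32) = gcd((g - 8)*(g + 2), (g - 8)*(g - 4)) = g - 8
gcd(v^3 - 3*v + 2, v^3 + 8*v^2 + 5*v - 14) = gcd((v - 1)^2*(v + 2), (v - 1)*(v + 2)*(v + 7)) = v^2 + v - 2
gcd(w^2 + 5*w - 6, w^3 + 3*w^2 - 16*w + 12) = w^2 + 5*w - 6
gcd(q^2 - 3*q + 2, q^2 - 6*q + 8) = q - 2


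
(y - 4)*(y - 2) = y^2 - 6*y + 8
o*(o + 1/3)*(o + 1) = o^3 + 4*o^2/3 + o/3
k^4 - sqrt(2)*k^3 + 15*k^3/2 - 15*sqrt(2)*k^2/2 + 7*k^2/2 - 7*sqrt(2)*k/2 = k*(k + 1/2)*(k + 7)*(k - sqrt(2))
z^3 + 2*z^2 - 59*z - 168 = (z - 8)*(z + 3)*(z + 7)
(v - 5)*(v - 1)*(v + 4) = v^3 - 2*v^2 - 19*v + 20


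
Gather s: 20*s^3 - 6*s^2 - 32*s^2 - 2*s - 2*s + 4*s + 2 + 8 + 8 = 20*s^3 - 38*s^2 + 18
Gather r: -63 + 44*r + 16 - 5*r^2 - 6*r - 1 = -5*r^2 + 38*r - 48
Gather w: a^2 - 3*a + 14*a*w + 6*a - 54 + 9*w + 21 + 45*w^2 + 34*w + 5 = a^2 + 3*a + 45*w^2 + w*(14*a + 43) - 28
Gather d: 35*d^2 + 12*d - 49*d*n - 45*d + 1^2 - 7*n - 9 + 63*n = 35*d^2 + d*(-49*n - 33) + 56*n - 8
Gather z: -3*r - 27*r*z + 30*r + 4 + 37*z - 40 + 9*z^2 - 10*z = 27*r + 9*z^2 + z*(27 - 27*r) - 36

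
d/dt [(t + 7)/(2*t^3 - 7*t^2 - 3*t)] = (-4*t^3 - 35*t^2 + 98*t + 21)/(t^2*(4*t^4 - 28*t^3 + 37*t^2 + 42*t + 9))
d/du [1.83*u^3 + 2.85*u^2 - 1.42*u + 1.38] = 5.49*u^2 + 5.7*u - 1.42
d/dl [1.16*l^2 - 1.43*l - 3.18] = 2.32*l - 1.43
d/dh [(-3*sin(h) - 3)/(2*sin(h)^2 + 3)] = 3*(4*sin(h) - cos(2*h) - 2)*cos(h)/(4 - cos(2*h))^2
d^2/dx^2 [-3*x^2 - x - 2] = -6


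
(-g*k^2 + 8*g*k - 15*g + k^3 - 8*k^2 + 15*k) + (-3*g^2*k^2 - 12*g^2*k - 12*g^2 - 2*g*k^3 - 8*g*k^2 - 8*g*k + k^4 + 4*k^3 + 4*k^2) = -3*g^2*k^2 - 12*g^2*k - 12*g^2 - 2*g*k^3 - 9*g*k^2 - 15*g + k^4 + 5*k^3 - 4*k^2 + 15*k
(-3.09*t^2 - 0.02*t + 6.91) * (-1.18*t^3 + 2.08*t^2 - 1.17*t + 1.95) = 3.6462*t^5 - 6.4036*t^4 - 4.5801*t^3 + 8.3707*t^2 - 8.1237*t + 13.4745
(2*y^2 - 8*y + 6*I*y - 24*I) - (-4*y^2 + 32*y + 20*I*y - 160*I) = 6*y^2 - 40*y - 14*I*y + 136*I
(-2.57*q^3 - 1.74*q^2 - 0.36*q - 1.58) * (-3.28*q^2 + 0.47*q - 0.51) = 8.4296*q^5 + 4.4993*q^4 + 1.6737*q^3 + 5.9006*q^2 - 0.559*q + 0.8058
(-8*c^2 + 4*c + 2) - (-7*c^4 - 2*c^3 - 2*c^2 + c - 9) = 7*c^4 + 2*c^3 - 6*c^2 + 3*c + 11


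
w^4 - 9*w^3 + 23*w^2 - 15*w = w*(w - 5)*(w - 3)*(w - 1)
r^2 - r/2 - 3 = (r - 2)*(r + 3/2)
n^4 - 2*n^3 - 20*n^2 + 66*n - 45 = (n - 3)^2*(n - 1)*(n + 5)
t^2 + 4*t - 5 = (t - 1)*(t + 5)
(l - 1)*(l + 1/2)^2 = l^3 - 3*l/4 - 1/4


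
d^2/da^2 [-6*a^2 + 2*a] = -12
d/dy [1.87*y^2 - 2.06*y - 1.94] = 3.74*y - 2.06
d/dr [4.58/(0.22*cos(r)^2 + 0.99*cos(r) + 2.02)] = (2.0152*cos(r) + 4.5342)*sin(r)/(0.22*cos(r)^2 + 0.99*cos(r) + 2.02)^2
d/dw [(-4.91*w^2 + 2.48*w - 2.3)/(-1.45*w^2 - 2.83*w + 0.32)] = (17.4913*w^2 - 9.8124*w - 5.7154)/(2.1025*w^4 + 8.207*w^3 + 7.0809*w^2 - 1.8112*w + 0.1024)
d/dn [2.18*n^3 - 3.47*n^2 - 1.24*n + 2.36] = 6.54*n^2 - 6.94*n - 1.24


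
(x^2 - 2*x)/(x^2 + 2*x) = (x - 2)/(x + 2)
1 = 1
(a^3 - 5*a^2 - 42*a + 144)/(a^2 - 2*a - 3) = (a^2 - 2*a - 48)/(a + 1)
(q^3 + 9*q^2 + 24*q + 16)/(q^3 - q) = (q^2 + 8*q + 16)/(q*(q - 1))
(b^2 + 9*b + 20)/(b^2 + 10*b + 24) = (b + 5)/(b + 6)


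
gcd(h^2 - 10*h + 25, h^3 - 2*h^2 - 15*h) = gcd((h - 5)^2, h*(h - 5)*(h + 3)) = h - 5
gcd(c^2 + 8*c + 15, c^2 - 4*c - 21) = c + 3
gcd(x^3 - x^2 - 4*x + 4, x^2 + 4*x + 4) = x + 2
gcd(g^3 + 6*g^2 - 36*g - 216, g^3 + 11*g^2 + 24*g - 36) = g^2 + 12*g + 36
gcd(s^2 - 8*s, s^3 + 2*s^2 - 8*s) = s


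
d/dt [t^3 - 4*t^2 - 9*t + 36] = 3*t^2 - 8*t - 9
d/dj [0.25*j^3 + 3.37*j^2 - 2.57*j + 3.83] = 0.75*j^2 + 6.74*j - 2.57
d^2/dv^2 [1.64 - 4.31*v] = 0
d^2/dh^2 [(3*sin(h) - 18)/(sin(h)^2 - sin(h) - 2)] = 3*(-sin(h)^4 + 24*sin(h)^3 - 52*sin(h)^2 + 72*sin(h) - 40)/((sin(h) - 2)^3*(sin(h) + 1)^2)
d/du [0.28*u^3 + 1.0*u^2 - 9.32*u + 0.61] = 0.84*u^2 + 2.0*u - 9.32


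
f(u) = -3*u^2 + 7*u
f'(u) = 7 - 6*u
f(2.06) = 1.69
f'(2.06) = -5.36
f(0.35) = 2.08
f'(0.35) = 4.90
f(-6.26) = -161.38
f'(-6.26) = 44.56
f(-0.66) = -5.93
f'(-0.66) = 10.96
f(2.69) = -2.88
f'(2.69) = -9.14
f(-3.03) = -48.75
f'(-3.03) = 25.18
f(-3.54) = -62.37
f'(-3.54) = 28.24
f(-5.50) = -129.25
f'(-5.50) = 40.00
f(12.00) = -348.00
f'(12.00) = -65.00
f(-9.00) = -306.00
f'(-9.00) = 61.00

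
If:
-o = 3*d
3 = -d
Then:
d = -3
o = 9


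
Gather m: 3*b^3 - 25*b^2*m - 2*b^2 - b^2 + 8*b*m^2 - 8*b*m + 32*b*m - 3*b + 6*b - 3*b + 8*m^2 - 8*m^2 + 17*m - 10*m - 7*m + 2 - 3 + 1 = 3*b^3 - 3*b^2 + 8*b*m^2 + m*(-25*b^2 + 24*b)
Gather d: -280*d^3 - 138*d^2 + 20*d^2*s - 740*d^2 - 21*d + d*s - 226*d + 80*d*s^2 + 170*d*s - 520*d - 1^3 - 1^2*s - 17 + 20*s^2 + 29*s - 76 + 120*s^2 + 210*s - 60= -280*d^3 + d^2*(20*s - 878) + d*(80*s^2 + 171*s - 767) + 140*s^2 + 238*s - 154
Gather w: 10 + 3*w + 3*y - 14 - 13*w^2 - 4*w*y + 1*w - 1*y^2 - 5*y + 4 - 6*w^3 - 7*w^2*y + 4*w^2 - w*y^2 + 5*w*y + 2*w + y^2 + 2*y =-6*w^3 + w^2*(-7*y - 9) + w*(-y^2 + y + 6)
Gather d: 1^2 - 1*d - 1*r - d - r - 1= -2*d - 2*r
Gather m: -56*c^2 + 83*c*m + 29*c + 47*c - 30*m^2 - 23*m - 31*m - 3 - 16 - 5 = -56*c^2 + 76*c - 30*m^2 + m*(83*c - 54) - 24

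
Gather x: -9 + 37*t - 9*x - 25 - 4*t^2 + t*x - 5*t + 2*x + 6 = -4*t^2 + 32*t + x*(t - 7) - 28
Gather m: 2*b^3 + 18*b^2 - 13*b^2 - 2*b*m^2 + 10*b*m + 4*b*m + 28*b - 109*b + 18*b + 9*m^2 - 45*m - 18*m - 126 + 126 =2*b^3 + 5*b^2 - 63*b + m^2*(9 - 2*b) + m*(14*b - 63)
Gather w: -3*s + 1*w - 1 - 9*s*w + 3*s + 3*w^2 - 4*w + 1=3*w^2 + w*(-9*s - 3)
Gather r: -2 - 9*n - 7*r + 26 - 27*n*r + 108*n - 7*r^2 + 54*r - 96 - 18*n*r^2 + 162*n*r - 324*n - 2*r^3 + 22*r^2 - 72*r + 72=-225*n - 2*r^3 + r^2*(15 - 18*n) + r*(135*n - 25)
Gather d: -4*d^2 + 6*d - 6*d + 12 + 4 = 16 - 4*d^2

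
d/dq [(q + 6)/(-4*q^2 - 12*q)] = (q^2 + 12*q + 18)/(4*q^2*(q^2 + 6*q + 9))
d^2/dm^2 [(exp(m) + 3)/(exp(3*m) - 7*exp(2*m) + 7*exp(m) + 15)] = (4*exp(6*m) + 6*exp(5*m) - 210*exp(4*m) + 484*exp(3*m) - 216*exp(2*m) + 1302*exp(m) - 90)*exp(m)/(exp(9*m) - 21*exp(8*m) + 168*exp(7*m) - 592*exp(6*m) + 546*exp(5*m) + 1806*exp(4*m) - 3392*exp(3*m) - 2520*exp(2*m) + 4725*exp(m) + 3375)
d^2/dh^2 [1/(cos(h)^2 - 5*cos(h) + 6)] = (-4*sin(h)^4 + 3*sin(h)^2 - 195*cos(h)/4 + 15*cos(3*h)/4 + 39)/((cos(h) - 3)^3*(cos(h) - 2)^3)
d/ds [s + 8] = 1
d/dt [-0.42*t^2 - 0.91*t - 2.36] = -0.84*t - 0.91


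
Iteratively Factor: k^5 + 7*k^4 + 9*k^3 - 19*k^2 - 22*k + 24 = (k + 2)*(k^4 + 5*k^3 - k^2 - 17*k + 12) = (k + 2)*(k + 4)*(k^3 + k^2 - 5*k + 3) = (k - 1)*(k + 2)*(k + 4)*(k^2 + 2*k - 3) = (k - 1)*(k + 2)*(k + 3)*(k + 4)*(k - 1)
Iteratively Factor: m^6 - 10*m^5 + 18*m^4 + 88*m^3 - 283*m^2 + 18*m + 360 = (m - 5)*(m^5 - 5*m^4 - 7*m^3 + 53*m^2 - 18*m - 72) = (m - 5)*(m - 4)*(m^4 - m^3 - 11*m^2 + 9*m + 18) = (m - 5)*(m - 4)*(m - 2)*(m^3 + m^2 - 9*m - 9) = (m - 5)*(m - 4)*(m - 2)*(m + 1)*(m^2 - 9) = (m - 5)*(m - 4)*(m - 3)*(m - 2)*(m + 1)*(m + 3)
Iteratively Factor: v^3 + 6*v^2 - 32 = (v + 4)*(v^2 + 2*v - 8) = (v + 4)^2*(v - 2)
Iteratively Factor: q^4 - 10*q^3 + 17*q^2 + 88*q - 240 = (q + 3)*(q^3 - 13*q^2 + 56*q - 80) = (q - 4)*(q + 3)*(q^2 - 9*q + 20) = (q - 5)*(q - 4)*(q + 3)*(q - 4)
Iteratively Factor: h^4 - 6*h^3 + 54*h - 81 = (h - 3)*(h^3 - 3*h^2 - 9*h + 27) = (h - 3)*(h + 3)*(h^2 - 6*h + 9) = (h - 3)^2*(h + 3)*(h - 3)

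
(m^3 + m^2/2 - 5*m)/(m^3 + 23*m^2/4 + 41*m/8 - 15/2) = 4*m*(m - 2)/(4*m^2 + 13*m - 12)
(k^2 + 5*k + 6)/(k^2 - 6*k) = (k^2 + 5*k + 6)/(k*(k - 6))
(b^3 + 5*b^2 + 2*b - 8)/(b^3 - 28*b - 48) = (b - 1)/(b - 6)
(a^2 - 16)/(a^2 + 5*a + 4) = (a - 4)/(a + 1)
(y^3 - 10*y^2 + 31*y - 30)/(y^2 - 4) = (y^2 - 8*y + 15)/(y + 2)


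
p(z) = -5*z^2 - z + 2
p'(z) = -10*z - 1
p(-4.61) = -99.65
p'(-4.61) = 45.10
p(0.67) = -0.91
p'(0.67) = -7.70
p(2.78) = -39.42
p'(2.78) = -28.80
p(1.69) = -13.97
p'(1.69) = -17.90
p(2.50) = -31.75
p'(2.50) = -26.00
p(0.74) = -1.48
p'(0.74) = -8.40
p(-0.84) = -0.69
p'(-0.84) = 7.40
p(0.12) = 1.81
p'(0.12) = -2.20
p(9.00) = -412.00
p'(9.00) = -91.00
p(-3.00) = -40.00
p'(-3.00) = 29.00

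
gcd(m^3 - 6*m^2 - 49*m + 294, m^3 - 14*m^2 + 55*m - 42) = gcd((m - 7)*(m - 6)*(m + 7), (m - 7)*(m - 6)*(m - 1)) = m^2 - 13*m + 42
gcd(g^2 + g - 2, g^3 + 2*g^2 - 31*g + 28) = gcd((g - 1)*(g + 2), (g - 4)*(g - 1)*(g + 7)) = g - 1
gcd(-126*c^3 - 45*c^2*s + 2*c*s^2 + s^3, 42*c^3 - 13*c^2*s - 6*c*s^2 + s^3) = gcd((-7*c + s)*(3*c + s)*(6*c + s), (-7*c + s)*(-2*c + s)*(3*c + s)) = -21*c^2 - 4*c*s + s^2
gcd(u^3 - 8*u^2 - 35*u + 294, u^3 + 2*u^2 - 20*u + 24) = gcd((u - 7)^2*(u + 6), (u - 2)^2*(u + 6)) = u + 6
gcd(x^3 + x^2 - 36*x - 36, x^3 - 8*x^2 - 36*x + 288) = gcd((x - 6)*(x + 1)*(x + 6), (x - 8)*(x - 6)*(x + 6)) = x^2 - 36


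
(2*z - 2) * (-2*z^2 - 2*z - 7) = -4*z^3 - 10*z + 14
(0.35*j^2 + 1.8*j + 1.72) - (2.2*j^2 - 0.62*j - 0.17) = -1.85*j^2 + 2.42*j + 1.89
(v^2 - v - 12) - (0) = v^2 - v - 12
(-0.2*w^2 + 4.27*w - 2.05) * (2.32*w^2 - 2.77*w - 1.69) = -0.464*w^4 + 10.4604*w^3 - 16.2459*w^2 - 1.5378*w + 3.4645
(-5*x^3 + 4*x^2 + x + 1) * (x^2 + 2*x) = -5*x^5 - 6*x^4 + 9*x^3 + 3*x^2 + 2*x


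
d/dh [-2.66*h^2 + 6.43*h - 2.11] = 6.43 - 5.32*h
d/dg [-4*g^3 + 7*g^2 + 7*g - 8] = -12*g^2 + 14*g + 7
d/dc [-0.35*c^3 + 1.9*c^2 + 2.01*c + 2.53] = -1.05*c^2 + 3.8*c + 2.01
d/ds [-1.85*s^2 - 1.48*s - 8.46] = -3.7*s - 1.48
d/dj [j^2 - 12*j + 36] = 2*j - 12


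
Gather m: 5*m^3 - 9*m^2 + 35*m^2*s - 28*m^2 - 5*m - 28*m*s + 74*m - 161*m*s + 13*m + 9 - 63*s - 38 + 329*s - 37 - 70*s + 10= 5*m^3 + m^2*(35*s - 37) + m*(82 - 189*s) + 196*s - 56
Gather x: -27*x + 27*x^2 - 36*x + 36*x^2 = 63*x^2 - 63*x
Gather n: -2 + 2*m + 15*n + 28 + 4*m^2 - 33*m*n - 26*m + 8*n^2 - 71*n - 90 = 4*m^2 - 24*m + 8*n^2 + n*(-33*m - 56) - 64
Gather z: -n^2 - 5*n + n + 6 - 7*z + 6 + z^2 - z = -n^2 - 4*n + z^2 - 8*z + 12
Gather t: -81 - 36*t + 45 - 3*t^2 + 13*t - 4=-3*t^2 - 23*t - 40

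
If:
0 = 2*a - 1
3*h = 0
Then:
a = 1/2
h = 0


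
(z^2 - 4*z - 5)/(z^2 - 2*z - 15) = (z + 1)/(z + 3)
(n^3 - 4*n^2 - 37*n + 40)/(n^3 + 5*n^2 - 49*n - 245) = (n^2 - 9*n + 8)/(n^2 - 49)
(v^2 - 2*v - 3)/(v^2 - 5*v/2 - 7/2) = 2*(v - 3)/(2*v - 7)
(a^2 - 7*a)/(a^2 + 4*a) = (a - 7)/(a + 4)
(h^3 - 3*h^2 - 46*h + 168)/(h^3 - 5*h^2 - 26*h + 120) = (h + 7)/(h + 5)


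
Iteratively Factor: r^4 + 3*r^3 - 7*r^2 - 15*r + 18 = (r - 2)*(r^3 + 5*r^2 + 3*r - 9) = (r - 2)*(r + 3)*(r^2 + 2*r - 3) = (r - 2)*(r + 3)^2*(r - 1)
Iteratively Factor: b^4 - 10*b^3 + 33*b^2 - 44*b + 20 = (b - 1)*(b^3 - 9*b^2 + 24*b - 20) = (b - 5)*(b - 1)*(b^2 - 4*b + 4) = (b - 5)*(b - 2)*(b - 1)*(b - 2)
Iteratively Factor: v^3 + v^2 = (v + 1)*(v^2) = v*(v + 1)*(v)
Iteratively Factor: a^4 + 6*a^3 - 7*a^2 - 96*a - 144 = (a + 3)*(a^3 + 3*a^2 - 16*a - 48) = (a + 3)*(a + 4)*(a^2 - a - 12) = (a - 4)*(a + 3)*(a + 4)*(a + 3)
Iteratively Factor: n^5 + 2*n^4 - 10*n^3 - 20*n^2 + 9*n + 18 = (n + 3)*(n^4 - n^3 - 7*n^2 + n + 6) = (n + 2)*(n + 3)*(n^3 - 3*n^2 - n + 3) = (n - 1)*(n + 2)*(n + 3)*(n^2 - 2*n - 3) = (n - 3)*(n - 1)*(n + 2)*(n + 3)*(n + 1)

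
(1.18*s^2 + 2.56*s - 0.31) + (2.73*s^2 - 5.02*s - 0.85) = 3.91*s^2 - 2.46*s - 1.16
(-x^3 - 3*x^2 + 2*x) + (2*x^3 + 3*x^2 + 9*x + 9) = x^3 + 11*x + 9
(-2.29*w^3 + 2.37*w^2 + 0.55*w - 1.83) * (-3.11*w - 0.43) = 7.1219*w^4 - 6.386*w^3 - 2.7296*w^2 + 5.4548*w + 0.7869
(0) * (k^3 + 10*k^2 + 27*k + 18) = 0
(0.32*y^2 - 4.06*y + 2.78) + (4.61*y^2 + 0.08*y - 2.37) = 4.93*y^2 - 3.98*y + 0.41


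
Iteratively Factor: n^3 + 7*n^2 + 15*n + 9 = (n + 3)*(n^2 + 4*n + 3) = (n + 1)*(n + 3)*(n + 3)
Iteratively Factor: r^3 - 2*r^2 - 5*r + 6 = (r + 2)*(r^2 - 4*r + 3) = (r - 3)*(r + 2)*(r - 1)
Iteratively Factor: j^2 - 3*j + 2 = (j - 2)*(j - 1)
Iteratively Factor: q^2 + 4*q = (q + 4)*(q)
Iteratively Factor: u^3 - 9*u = (u)*(u^2 - 9) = u*(u - 3)*(u + 3)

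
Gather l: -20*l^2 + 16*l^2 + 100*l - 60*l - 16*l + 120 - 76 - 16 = -4*l^2 + 24*l + 28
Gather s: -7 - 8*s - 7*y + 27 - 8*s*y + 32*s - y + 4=s*(24 - 8*y) - 8*y + 24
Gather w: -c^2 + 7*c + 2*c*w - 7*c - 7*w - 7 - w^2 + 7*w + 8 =-c^2 + 2*c*w - w^2 + 1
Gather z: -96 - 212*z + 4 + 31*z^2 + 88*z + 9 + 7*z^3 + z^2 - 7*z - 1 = 7*z^3 + 32*z^2 - 131*z - 84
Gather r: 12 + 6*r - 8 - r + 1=5*r + 5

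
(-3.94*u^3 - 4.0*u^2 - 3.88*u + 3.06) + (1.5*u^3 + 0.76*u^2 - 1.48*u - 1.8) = -2.44*u^3 - 3.24*u^2 - 5.36*u + 1.26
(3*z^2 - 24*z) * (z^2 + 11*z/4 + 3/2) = 3*z^4 - 63*z^3/4 - 123*z^2/2 - 36*z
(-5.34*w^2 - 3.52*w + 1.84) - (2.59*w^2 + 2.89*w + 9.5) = -7.93*w^2 - 6.41*w - 7.66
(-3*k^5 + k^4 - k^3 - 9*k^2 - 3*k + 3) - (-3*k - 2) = -3*k^5 + k^4 - k^3 - 9*k^2 + 5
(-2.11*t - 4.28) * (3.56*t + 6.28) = -7.5116*t^2 - 28.4876*t - 26.8784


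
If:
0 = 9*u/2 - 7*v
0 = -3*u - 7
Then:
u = -7/3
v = -3/2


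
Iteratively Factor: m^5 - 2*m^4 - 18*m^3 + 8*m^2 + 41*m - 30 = (m - 5)*(m^4 + 3*m^3 - 3*m^2 - 7*m + 6) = (m - 5)*(m - 1)*(m^3 + 4*m^2 + m - 6) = (m - 5)*(m - 1)*(m + 3)*(m^2 + m - 2) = (m - 5)*(m - 1)^2*(m + 3)*(m + 2)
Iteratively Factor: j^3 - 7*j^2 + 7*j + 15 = (j + 1)*(j^2 - 8*j + 15) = (j - 5)*(j + 1)*(j - 3)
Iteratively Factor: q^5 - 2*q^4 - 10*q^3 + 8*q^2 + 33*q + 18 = (q + 1)*(q^4 - 3*q^3 - 7*q^2 + 15*q + 18) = (q + 1)^2*(q^3 - 4*q^2 - 3*q + 18) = (q + 1)^2*(q + 2)*(q^2 - 6*q + 9) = (q - 3)*(q + 1)^2*(q + 2)*(q - 3)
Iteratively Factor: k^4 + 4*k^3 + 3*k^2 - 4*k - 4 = (k - 1)*(k^3 + 5*k^2 + 8*k + 4) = (k - 1)*(k + 2)*(k^2 + 3*k + 2) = (k - 1)*(k + 2)^2*(k + 1)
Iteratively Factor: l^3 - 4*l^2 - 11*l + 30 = (l + 3)*(l^2 - 7*l + 10) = (l - 2)*(l + 3)*(l - 5)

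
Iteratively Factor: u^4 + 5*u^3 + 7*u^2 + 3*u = (u + 1)*(u^3 + 4*u^2 + 3*u) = (u + 1)^2*(u^2 + 3*u) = (u + 1)^2*(u + 3)*(u)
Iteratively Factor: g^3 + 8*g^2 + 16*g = (g + 4)*(g^2 + 4*g) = g*(g + 4)*(g + 4)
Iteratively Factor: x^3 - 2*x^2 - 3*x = (x - 3)*(x^2 + x) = x*(x - 3)*(x + 1)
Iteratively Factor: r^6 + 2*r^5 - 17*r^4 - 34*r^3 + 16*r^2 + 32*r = (r + 4)*(r^5 - 2*r^4 - 9*r^3 + 2*r^2 + 8*r) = (r - 4)*(r + 4)*(r^4 + 2*r^3 - r^2 - 2*r) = (r - 4)*(r + 1)*(r + 4)*(r^3 + r^2 - 2*r) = (r - 4)*(r - 1)*(r + 1)*(r + 4)*(r^2 + 2*r) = r*(r - 4)*(r - 1)*(r + 1)*(r + 4)*(r + 2)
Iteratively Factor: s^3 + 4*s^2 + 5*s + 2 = (s + 1)*(s^2 + 3*s + 2) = (s + 1)^2*(s + 2)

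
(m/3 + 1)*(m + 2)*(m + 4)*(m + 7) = m^4/3 + 16*m^3/3 + 89*m^2/3 + 206*m/3 + 56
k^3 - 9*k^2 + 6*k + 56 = (k - 7)*(k - 4)*(k + 2)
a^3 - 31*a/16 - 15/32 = (a - 3/2)*(a + 1/4)*(a + 5/4)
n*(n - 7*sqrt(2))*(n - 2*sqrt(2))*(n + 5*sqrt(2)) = n^4 - 4*sqrt(2)*n^3 - 62*n^2 + 140*sqrt(2)*n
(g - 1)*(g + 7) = g^2 + 6*g - 7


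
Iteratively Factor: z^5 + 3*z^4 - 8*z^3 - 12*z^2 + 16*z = (z)*(z^4 + 3*z^3 - 8*z^2 - 12*z + 16) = z*(z + 2)*(z^3 + z^2 - 10*z + 8) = z*(z - 2)*(z + 2)*(z^2 + 3*z - 4) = z*(z - 2)*(z + 2)*(z + 4)*(z - 1)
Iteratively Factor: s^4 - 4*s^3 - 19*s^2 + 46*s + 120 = (s - 5)*(s^3 + s^2 - 14*s - 24) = (s - 5)*(s - 4)*(s^2 + 5*s + 6) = (s - 5)*(s - 4)*(s + 2)*(s + 3)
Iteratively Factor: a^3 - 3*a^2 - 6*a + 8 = (a - 4)*(a^2 + a - 2) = (a - 4)*(a - 1)*(a + 2)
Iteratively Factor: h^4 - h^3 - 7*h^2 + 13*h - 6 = (h - 1)*(h^3 - 7*h + 6) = (h - 1)^2*(h^2 + h - 6) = (h - 2)*(h - 1)^2*(h + 3)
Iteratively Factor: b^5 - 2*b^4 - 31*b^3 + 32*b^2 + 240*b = (b + 4)*(b^4 - 6*b^3 - 7*b^2 + 60*b) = b*(b + 4)*(b^3 - 6*b^2 - 7*b + 60) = b*(b + 3)*(b + 4)*(b^2 - 9*b + 20) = b*(b - 4)*(b + 3)*(b + 4)*(b - 5)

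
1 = 1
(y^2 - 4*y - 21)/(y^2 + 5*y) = (y^2 - 4*y - 21)/(y*(y + 5))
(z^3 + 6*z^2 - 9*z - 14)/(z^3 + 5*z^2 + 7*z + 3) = (z^2 + 5*z - 14)/(z^2 + 4*z + 3)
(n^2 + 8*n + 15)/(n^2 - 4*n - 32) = (n^2 + 8*n + 15)/(n^2 - 4*n - 32)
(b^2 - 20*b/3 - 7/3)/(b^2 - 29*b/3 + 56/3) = (3*b + 1)/(3*b - 8)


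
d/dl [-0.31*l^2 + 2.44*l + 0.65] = 2.44 - 0.62*l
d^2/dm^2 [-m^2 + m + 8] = -2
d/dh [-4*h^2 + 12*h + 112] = 12 - 8*h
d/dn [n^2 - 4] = 2*n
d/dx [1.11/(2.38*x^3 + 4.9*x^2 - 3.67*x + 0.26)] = (-7.9254*x^2 - 10.878*x + 4.0737)/(2.38*x^3 + 4.9*x^2 - 3.67*x + 0.26)^2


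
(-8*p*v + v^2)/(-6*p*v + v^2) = (8*p - v)/(6*p - v)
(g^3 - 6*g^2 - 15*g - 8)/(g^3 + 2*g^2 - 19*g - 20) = (g^2 - 7*g - 8)/(g^2 + g - 20)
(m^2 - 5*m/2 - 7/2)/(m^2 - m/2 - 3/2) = (2*m - 7)/(2*m - 3)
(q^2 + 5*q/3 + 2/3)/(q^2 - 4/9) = 3*(q + 1)/(3*q - 2)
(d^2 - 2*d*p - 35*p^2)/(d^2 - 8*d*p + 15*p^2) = (d^2 - 2*d*p - 35*p^2)/(d^2 - 8*d*p + 15*p^2)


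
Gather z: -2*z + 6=6 - 2*z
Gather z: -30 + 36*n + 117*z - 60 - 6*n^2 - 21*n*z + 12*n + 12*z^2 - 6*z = -6*n^2 + 48*n + 12*z^2 + z*(111 - 21*n) - 90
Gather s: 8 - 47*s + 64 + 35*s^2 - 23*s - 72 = 35*s^2 - 70*s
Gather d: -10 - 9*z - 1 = -9*z - 11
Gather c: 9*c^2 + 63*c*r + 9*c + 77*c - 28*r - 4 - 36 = 9*c^2 + c*(63*r + 86) - 28*r - 40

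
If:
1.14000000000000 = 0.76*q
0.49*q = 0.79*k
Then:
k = 0.93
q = 1.50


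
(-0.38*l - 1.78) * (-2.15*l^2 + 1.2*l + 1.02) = 0.817*l^3 + 3.371*l^2 - 2.5236*l - 1.8156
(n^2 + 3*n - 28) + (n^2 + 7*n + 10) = 2*n^2 + 10*n - 18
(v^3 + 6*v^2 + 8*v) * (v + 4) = v^4 + 10*v^3 + 32*v^2 + 32*v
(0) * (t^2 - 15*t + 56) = 0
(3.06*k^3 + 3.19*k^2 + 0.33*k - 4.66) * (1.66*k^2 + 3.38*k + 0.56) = 5.0796*k^5 + 15.6382*k^4 + 13.0436*k^3 - 4.8338*k^2 - 15.566*k - 2.6096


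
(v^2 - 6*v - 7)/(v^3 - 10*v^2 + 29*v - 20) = (v^2 - 6*v - 7)/(v^3 - 10*v^2 + 29*v - 20)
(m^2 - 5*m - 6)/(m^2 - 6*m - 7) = (m - 6)/(m - 7)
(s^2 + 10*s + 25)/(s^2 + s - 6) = (s^2 + 10*s + 25)/(s^2 + s - 6)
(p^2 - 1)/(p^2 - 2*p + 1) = (p + 1)/(p - 1)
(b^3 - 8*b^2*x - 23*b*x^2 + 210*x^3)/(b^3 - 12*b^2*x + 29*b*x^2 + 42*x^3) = (b + 5*x)/(b + x)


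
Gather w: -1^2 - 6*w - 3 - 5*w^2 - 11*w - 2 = -5*w^2 - 17*w - 6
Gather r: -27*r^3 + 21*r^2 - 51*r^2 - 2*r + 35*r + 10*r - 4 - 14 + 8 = -27*r^3 - 30*r^2 + 43*r - 10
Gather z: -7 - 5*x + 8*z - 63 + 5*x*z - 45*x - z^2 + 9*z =-50*x - z^2 + z*(5*x + 17) - 70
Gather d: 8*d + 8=8*d + 8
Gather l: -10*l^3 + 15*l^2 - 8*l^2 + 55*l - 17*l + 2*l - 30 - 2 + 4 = -10*l^3 + 7*l^2 + 40*l - 28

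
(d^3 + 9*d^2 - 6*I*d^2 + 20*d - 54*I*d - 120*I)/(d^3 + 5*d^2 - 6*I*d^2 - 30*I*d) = (d + 4)/d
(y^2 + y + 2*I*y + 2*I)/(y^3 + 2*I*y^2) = (y + 1)/y^2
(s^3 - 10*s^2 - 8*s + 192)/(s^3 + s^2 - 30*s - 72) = (s - 8)/(s + 3)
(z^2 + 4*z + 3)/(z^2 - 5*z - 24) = (z + 1)/(z - 8)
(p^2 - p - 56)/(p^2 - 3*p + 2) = (p^2 - p - 56)/(p^2 - 3*p + 2)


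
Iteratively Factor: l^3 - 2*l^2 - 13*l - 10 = (l - 5)*(l^2 + 3*l + 2) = (l - 5)*(l + 1)*(l + 2)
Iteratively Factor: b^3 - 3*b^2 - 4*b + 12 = (b - 3)*(b^2 - 4) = (b - 3)*(b - 2)*(b + 2)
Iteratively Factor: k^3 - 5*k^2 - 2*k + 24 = (k - 4)*(k^2 - k - 6) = (k - 4)*(k + 2)*(k - 3)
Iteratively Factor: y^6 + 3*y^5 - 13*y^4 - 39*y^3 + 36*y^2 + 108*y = (y + 2)*(y^5 + y^4 - 15*y^3 - 9*y^2 + 54*y) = (y - 3)*(y + 2)*(y^4 + 4*y^3 - 3*y^2 - 18*y) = (y - 3)*(y + 2)*(y + 3)*(y^3 + y^2 - 6*y) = (y - 3)*(y + 2)*(y + 3)^2*(y^2 - 2*y) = y*(y - 3)*(y + 2)*(y + 3)^2*(y - 2)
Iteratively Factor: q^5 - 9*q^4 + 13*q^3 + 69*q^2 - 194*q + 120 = (q - 5)*(q^4 - 4*q^3 - 7*q^2 + 34*q - 24) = (q - 5)*(q - 4)*(q^3 - 7*q + 6) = (q - 5)*(q - 4)*(q - 2)*(q^2 + 2*q - 3) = (q - 5)*(q - 4)*(q - 2)*(q - 1)*(q + 3)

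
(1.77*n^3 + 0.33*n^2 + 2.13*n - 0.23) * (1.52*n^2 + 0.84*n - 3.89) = 2.6904*n^5 + 1.9884*n^4 - 3.3705*n^3 + 0.1559*n^2 - 8.4789*n + 0.8947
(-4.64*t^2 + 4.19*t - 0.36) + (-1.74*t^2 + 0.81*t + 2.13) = -6.38*t^2 + 5.0*t + 1.77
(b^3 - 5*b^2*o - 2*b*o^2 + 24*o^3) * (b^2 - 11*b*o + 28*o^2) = b^5 - 16*b^4*o + 81*b^3*o^2 - 94*b^2*o^3 - 320*b*o^4 + 672*o^5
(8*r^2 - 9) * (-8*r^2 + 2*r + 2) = -64*r^4 + 16*r^3 + 88*r^2 - 18*r - 18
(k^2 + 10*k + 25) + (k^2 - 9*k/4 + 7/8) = 2*k^2 + 31*k/4 + 207/8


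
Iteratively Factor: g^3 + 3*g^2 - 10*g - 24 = (g + 2)*(g^2 + g - 12) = (g + 2)*(g + 4)*(g - 3)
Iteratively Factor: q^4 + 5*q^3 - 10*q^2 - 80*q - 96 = (q + 4)*(q^3 + q^2 - 14*q - 24) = (q + 3)*(q + 4)*(q^2 - 2*q - 8) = (q + 2)*(q + 3)*(q + 4)*(q - 4)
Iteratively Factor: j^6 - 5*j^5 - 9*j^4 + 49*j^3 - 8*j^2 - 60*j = (j + 3)*(j^5 - 8*j^4 + 15*j^3 + 4*j^2 - 20*j) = (j - 2)*(j + 3)*(j^4 - 6*j^3 + 3*j^2 + 10*j) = j*(j - 2)*(j + 3)*(j^3 - 6*j^2 + 3*j + 10) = j*(j - 2)^2*(j + 3)*(j^2 - 4*j - 5) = j*(j - 2)^2*(j + 1)*(j + 3)*(j - 5)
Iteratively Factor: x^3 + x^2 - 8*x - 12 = (x + 2)*(x^2 - x - 6) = (x + 2)^2*(x - 3)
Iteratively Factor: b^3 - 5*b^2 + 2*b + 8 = (b - 2)*(b^2 - 3*b - 4) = (b - 2)*(b + 1)*(b - 4)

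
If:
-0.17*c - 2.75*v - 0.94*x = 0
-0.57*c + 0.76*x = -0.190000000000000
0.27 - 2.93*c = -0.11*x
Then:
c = 0.09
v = 0.06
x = -0.19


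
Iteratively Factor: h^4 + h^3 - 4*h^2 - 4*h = (h + 1)*(h^3 - 4*h) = (h + 1)*(h + 2)*(h^2 - 2*h) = (h - 2)*(h + 1)*(h + 2)*(h)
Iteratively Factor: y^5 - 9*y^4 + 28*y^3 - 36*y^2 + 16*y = (y - 2)*(y^4 - 7*y^3 + 14*y^2 - 8*y) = (y - 2)^2*(y^3 - 5*y^2 + 4*y) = (y - 2)^2*(y - 1)*(y^2 - 4*y) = (y - 4)*(y - 2)^2*(y - 1)*(y)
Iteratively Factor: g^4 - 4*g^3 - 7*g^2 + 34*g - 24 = (g - 4)*(g^3 - 7*g + 6) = (g - 4)*(g - 1)*(g^2 + g - 6) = (g - 4)*(g - 1)*(g + 3)*(g - 2)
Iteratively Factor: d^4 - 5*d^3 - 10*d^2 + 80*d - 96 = (d + 4)*(d^3 - 9*d^2 + 26*d - 24) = (d - 2)*(d + 4)*(d^2 - 7*d + 12) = (d - 4)*(d - 2)*(d + 4)*(d - 3)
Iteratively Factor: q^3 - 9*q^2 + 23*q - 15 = (q - 3)*(q^2 - 6*q + 5) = (q - 3)*(q - 1)*(q - 5)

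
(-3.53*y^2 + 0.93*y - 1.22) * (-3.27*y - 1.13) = 11.5431*y^3 + 0.947799999999999*y^2 + 2.9385*y + 1.3786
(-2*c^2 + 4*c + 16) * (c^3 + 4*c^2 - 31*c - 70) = -2*c^5 - 4*c^4 + 94*c^3 + 80*c^2 - 776*c - 1120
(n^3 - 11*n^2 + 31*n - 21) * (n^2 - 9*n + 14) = n^5 - 20*n^4 + 144*n^3 - 454*n^2 + 623*n - 294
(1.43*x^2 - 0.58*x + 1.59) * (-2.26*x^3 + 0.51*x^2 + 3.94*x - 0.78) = -3.2318*x^5 + 2.0401*x^4 + 1.745*x^3 - 2.5897*x^2 + 6.717*x - 1.2402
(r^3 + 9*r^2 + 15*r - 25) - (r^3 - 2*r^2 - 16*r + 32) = 11*r^2 + 31*r - 57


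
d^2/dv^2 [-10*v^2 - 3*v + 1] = -20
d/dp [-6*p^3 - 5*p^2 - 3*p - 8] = -18*p^2 - 10*p - 3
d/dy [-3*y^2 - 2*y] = -6*y - 2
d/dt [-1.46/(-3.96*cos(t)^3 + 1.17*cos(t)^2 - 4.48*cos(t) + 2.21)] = (17.3448*cos(t)^2 - 3.4164*cos(t) + 6.5408)*sin(t)/(3.96*cos(t)^3 - 1.17*cos(t)^2 + 4.48*cos(t) - 2.21)^2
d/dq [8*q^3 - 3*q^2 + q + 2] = 24*q^2 - 6*q + 1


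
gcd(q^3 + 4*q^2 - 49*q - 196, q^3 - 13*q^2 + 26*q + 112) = q - 7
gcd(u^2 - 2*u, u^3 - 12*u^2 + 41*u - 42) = u - 2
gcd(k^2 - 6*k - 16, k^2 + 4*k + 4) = k + 2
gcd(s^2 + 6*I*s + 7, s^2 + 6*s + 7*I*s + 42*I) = s + 7*I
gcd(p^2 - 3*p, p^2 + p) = p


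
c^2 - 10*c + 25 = (c - 5)^2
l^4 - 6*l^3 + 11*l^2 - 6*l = l*(l - 3)*(l - 2)*(l - 1)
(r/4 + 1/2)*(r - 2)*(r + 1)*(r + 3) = r^4/4 + r^3 - r^2/4 - 4*r - 3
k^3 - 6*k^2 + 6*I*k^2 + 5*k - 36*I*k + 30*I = (k - 5)*(k - 1)*(k + 6*I)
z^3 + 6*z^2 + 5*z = z*(z + 1)*(z + 5)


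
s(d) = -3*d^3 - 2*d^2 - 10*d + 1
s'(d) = -9*d^2 - 4*d - 10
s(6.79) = -1098.25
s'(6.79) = -452.10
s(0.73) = -8.53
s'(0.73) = -17.72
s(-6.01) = 640.11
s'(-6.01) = -311.04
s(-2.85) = 82.70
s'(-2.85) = -71.70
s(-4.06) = 209.40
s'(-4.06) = -142.11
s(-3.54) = 144.42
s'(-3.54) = -108.62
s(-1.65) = 25.53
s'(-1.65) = -27.90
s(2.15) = -59.56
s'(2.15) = -60.20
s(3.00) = -128.00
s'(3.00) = -103.00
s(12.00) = -5591.00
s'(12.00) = -1354.00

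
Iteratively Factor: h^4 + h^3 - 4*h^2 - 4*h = (h - 2)*(h^3 + 3*h^2 + 2*h) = h*(h - 2)*(h^2 + 3*h + 2) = h*(h - 2)*(h + 2)*(h + 1)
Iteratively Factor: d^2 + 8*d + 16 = (d + 4)*(d + 4)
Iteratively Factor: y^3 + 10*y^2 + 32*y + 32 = (y + 4)*(y^2 + 6*y + 8) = (y + 2)*(y + 4)*(y + 4)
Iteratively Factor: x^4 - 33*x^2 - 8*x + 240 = (x - 3)*(x^3 + 3*x^2 - 24*x - 80) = (x - 3)*(x + 4)*(x^2 - x - 20) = (x - 3)*(x + 4)^2*(x - 5)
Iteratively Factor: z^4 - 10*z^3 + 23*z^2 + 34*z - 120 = (z - 4)*(z^3 - 6*z^2 - z + 30) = (z - 4)*(z - 3)*(z^2 - 3*z - 10) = (z - 5)*(z - 4)*(z - 3)*(z + 2)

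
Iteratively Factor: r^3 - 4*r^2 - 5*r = (r + 1)*(r^2 - 5*r) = r*(r + 1)*(r - 5)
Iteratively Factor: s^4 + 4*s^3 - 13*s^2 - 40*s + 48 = (s + 4)*(s^3 - 13*s + 12) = (s - 3)*(s + 4)*(s^2 + 3*s - 4) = (s - 3)*(s + 4)^2*(s - 1)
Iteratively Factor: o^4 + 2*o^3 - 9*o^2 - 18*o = (o + 2)*(o^3 - 9*o) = (o + 2)*(o + 3)*(o^2 - 3*o) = o*(o + 2)*(o + 3)*(o - 3)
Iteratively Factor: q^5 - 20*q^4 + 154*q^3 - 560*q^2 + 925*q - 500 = (q - 4)*(q^4 - 16*q^3 + 90*q^2 - 200*q + 125) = (q - 4)*(q - 1)*(q^3 - 15*q^2 + 75*q - 125) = (q - 5)*(q - 4)*(q - 1)*(q^2 - 10*q + 25) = (q - 5)^2*(q - 4)*(q - 1)*(q - 5)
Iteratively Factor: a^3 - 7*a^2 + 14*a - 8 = (a - 2)*(a^2 - 5*a + 4) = (a - 2)*(a - 1)*(a - 4)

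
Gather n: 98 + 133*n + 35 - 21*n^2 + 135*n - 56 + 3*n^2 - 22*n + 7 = -18*n^2 + 246*n + 84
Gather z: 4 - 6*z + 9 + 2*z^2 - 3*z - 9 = 2*z^2 - 9*z + 4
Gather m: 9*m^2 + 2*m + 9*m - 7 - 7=9*m^2 + 11*m - 14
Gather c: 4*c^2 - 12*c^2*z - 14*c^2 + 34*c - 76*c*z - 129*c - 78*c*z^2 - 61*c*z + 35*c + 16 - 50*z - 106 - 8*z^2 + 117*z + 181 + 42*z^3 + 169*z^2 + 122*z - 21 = c^2*(-12*z - 10) + c*(-78*z^2 - 137*z - 60) + 42*z^3 + 161*z^2 + 189*z + 70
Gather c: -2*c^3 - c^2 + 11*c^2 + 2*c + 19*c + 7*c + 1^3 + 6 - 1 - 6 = -2*c^3 + 10*c^2 + 28*c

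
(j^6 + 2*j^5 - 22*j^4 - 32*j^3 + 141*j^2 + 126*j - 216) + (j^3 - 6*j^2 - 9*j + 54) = j^6 + 2*j^5 - 22*j^4 - 31*j^3 + 135*j^2 + 117*j - 162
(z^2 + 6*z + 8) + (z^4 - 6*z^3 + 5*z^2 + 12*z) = z^4 - 6*z^3 + 6*z^2 + 18*z + 8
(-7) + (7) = 0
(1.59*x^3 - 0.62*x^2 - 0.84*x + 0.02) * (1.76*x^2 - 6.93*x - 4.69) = 2.7984*x^5 - 12.1099*x^4 - 4.6389*x^3 + 8.7642*x^2 + 3.801*x - 0.0938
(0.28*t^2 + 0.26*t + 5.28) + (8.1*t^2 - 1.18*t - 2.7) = 8.38*t^2 - 0.92*t + 2.58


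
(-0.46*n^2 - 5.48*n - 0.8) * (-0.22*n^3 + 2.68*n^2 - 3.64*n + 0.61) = 0.1012*n^5 - 0.0272000000000001*n^4 - 12.836*n^3 + 17.5226*n^2 - 0.4308*n - 0.488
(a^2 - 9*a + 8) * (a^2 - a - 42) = a^4 - 10*a^3 - 25*a^2 + 370*a - 336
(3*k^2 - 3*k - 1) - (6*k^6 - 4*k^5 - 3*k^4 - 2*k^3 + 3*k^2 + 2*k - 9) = -6*k^6 + 4*k^5 + 3*k^4 + 2*k^3 - 5*k + 8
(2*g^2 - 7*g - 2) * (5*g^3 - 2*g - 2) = 10*g^5 - 35*g^4 - 14*g^3 + 10*g^2 + 18*g + 4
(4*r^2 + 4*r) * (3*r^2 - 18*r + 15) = 12*r^4 - 60*r^3 - 12*r^2 + 60*r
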